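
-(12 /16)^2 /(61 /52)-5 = -1337 /244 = -5.48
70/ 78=0.90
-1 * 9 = -9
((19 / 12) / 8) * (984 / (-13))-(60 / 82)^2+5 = -919239 / 87412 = -10.52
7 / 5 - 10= -43 / 5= -8.60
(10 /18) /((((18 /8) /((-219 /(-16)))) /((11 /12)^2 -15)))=-744235 /15552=-47.85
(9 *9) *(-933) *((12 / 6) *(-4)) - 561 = 604023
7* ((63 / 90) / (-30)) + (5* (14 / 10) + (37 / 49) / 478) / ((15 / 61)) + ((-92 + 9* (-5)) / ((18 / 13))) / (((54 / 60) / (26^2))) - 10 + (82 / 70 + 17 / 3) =-7047378855323 / 94859100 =-74293.12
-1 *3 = -3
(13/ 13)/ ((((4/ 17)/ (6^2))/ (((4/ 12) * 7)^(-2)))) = 1377/ 49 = 28.10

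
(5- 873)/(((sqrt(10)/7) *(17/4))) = -12152 *sqrt(10)/85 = -452.09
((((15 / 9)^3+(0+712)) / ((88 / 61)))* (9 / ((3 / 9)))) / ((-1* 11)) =-107299 / 88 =-1219.31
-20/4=-5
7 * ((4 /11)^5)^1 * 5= 35840 /161051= 0.22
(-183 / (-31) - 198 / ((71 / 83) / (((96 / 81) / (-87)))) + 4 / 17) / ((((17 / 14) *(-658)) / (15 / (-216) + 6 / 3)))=-12613061411 / 561809070936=-0.02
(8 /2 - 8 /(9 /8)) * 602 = -1872.89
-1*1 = -1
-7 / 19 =-0.37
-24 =-24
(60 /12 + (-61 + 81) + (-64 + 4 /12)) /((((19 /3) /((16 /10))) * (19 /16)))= -14848 /1805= -8.23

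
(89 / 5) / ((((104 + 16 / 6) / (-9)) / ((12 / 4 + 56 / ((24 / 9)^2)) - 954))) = 3626127 / 2560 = 1416.46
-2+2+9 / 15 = 3 / 5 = 0.60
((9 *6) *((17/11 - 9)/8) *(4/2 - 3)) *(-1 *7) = -352.23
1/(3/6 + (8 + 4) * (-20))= -2/479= -0.00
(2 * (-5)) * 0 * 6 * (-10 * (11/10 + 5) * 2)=0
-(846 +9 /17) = -846.53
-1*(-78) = 78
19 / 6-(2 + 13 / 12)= 1 / 12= 0.08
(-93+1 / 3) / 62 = -139 / 93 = -1.49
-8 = -8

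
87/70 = 1.24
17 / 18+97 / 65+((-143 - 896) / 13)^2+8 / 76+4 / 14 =12927586669 / 2022930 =6390.53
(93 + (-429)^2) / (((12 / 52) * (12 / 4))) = 797914 / 3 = 265971.33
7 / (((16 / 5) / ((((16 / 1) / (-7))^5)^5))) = -396140812571321687967719751680 / 191581231380566414401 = -2067743325.99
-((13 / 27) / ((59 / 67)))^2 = -758641 / 2537649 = -0.30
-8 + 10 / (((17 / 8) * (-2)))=-176 / 17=-10.35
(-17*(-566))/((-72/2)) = -4811/18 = -267.28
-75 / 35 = -2.14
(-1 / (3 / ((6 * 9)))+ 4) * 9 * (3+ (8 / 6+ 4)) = -1050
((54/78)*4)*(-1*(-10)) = 360/13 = 27.69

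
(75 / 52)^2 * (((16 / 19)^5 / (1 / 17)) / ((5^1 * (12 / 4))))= 417792000 / 418460731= 1.00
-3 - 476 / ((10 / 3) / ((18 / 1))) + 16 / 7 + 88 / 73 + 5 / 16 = -105045097 / 40880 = -2569.60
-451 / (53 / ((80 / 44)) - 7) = -9020 / 443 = -20.36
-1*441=-441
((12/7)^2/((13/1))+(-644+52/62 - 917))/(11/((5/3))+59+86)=-154020205/14968226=-10.29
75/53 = 1.42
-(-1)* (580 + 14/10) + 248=4147/5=829.40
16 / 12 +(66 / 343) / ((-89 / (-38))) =129632 / 91581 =1.42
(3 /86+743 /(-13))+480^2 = 257523341 /1118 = 230342.88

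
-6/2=-3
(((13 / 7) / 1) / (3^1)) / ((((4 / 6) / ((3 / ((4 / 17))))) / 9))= 5967 / 56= 106.55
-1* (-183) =183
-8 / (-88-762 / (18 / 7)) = 0.02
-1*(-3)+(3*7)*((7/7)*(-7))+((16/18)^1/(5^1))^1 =-6472/45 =-143.82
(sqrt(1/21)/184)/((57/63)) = sqrt(21)/3496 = 0.00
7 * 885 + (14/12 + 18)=37285/6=6214.17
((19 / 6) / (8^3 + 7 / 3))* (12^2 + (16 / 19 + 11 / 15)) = 41489 / 46290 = 0.90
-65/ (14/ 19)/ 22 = -1235/ 308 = -4.01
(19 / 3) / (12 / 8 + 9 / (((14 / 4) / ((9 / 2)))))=266 / 549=0.48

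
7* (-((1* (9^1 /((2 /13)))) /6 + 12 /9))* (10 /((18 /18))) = -4655 /6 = -775.83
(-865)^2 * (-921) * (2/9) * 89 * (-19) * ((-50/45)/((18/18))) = -7768625636500/27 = -287726875425.93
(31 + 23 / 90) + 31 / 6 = 1639 / 45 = 36.42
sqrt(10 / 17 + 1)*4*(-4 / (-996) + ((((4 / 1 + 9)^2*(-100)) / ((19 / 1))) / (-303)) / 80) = 77811*sqrt(51) / 2707709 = 0.21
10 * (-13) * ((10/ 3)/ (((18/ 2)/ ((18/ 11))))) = -2600/ 33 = -78.79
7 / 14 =1 / 2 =0.50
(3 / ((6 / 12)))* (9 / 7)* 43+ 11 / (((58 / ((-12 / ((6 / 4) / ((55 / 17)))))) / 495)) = -2098.10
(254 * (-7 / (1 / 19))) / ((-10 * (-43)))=-16891 / 215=-78.56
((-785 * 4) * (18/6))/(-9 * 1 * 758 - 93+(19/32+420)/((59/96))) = 46315/30634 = 1.51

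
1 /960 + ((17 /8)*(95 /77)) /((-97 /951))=-184296331 /7170240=-25.70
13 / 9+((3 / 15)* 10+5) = 76 / 9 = 8.44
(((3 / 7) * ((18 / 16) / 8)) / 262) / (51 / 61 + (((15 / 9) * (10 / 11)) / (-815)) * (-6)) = 2953071 / 10876412288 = 0.00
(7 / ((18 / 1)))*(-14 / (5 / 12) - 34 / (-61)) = -35273 / 2745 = -12.85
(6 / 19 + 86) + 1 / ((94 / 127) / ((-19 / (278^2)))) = 11914055593 / 138029224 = 86.32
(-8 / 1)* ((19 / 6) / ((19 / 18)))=-24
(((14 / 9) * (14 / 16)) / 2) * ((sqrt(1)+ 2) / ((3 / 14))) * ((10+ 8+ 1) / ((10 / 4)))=6517 / 90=72.41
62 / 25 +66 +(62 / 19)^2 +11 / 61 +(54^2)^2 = 4681188565727 / 550525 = 8503135.31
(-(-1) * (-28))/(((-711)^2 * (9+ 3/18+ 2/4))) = -28/4886703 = -0.00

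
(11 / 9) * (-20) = -220 / 9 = -24.44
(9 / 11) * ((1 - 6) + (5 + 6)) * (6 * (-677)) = -219348 / 11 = -19940.73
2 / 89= 0.02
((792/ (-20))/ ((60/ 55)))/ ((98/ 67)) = -24321/ 980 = -24.82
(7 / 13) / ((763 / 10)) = 10 / 1417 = 0.01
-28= -28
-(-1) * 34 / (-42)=-17 / 21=-0.81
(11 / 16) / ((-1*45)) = -11 / 720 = -0.02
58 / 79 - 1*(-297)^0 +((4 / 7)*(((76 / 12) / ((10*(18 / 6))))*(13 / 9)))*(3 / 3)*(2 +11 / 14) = 114754 / 522585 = 0.22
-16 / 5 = -3.20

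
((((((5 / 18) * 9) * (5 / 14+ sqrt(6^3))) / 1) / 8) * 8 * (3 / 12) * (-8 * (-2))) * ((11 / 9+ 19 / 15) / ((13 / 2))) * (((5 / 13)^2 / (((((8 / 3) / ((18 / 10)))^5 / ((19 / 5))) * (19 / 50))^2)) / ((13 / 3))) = 3.86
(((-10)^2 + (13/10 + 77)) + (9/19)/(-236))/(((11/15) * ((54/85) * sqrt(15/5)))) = 339782485 * sqrt(3)/2663496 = 220.96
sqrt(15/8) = sqrt(30)/4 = 1.37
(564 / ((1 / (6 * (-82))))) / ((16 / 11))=-190773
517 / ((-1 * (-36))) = 14.36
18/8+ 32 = 137/4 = 34.25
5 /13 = 0.38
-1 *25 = -25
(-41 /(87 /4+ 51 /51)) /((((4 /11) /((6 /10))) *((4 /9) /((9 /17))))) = -109593 /30940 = -3.54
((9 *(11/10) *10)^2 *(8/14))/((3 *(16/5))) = 16335/28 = 583.39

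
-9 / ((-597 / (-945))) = -2835 / 199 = -14.25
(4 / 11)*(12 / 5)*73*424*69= 102513024 / 55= 1863873.16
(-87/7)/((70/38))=-1653/245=-6.75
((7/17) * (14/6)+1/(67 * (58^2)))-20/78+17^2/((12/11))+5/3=9985350643/37358061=267.29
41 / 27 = 1.52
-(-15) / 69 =5 / 23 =0.22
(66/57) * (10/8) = 55/38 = 1.45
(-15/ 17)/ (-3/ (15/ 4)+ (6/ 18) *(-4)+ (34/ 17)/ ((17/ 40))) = -225/ 656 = -0.34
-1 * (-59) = 59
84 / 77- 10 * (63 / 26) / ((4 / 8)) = -6774 / 143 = -47.37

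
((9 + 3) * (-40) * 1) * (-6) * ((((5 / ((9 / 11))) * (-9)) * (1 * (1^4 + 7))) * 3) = -3801600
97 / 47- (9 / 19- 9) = 9457 / 893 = 10.59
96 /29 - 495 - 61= -16028 /29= -552.69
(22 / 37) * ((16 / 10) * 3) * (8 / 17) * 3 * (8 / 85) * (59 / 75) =0.30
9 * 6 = 54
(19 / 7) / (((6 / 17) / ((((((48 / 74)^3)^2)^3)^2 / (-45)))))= -0.00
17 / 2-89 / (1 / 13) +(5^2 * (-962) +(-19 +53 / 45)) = -2269469 / 90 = -25216.32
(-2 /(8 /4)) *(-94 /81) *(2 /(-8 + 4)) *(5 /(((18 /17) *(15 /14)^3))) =-1096228 /492075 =-2.23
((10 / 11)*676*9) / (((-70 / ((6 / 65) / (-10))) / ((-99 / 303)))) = -4212 / 17675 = -0.24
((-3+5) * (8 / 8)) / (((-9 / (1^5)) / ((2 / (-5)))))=4 / 45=0.09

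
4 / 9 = 0.44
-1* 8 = -8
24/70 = 12/35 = 0.34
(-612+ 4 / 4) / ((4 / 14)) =-2138.50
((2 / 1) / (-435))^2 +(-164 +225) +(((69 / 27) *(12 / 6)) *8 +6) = 6805093 / 63075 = 107.89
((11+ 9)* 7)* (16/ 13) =2240/ 13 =172.31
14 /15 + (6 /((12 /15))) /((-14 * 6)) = 709 /840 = 0.84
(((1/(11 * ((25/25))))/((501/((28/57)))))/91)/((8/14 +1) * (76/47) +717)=1316/966718617579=0.00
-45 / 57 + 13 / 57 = -32 / 57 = -0.56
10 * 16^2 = 2560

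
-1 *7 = -7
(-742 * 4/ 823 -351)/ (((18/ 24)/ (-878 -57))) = 1091485340/ 2469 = 442075.88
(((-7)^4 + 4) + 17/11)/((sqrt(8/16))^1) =26472*sqrt(2)/11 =3403.37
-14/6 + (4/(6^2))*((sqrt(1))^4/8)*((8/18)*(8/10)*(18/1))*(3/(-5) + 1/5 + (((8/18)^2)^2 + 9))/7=-22978063/10333575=-2.22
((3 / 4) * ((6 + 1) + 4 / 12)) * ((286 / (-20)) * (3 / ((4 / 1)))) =-4719 / 80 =-58.99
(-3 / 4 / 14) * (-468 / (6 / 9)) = 1053 / 28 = 37.61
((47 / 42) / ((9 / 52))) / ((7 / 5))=6110 / 1323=4.62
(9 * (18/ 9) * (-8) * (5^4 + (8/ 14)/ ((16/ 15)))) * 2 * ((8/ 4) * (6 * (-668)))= 10108817280/ 7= 1444116754.29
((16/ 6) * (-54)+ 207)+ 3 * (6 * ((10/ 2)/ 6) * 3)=108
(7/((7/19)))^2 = 361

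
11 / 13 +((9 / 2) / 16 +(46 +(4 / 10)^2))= 491789 / 10400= 47.29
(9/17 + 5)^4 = 78074896/83521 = 934.79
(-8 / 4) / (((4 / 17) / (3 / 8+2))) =-323 / 16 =-20.19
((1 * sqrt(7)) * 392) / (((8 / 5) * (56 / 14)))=245 * sqrt(7) / 4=162.05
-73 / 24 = -3.04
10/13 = 0.77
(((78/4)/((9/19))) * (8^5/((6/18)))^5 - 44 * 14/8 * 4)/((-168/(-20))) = 944803862227729917904157950/21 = 44990660106082377043055140.00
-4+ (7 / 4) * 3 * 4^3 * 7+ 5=2353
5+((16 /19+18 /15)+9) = 1524 /95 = 16.04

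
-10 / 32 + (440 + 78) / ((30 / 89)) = 368741 / 240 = 1536.42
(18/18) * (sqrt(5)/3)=sqrt(5)/3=0.75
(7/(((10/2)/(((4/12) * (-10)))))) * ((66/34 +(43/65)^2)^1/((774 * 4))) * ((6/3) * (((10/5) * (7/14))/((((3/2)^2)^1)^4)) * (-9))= 153088768/60790453425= 0.00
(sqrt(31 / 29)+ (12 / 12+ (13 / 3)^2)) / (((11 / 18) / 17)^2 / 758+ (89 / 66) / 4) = 195184242 * sqrt(899) / 1908231349+ 3860310564 / 65801081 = 61.73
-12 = -12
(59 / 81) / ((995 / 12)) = 236 / 26865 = 0.01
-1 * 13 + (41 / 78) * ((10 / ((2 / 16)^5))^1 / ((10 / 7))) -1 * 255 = 4691756 / 39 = 120301.44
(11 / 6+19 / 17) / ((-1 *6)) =-301 / 612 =-0.49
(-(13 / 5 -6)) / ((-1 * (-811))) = 17 / 4055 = 0.00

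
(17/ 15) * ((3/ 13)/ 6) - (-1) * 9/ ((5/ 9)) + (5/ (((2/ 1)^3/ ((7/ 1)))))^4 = 382.61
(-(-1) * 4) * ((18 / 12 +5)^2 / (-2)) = -169 / 2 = -84.50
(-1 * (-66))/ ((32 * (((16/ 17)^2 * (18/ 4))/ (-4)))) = -3179/ 1536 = -2.07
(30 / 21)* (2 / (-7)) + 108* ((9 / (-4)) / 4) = -11987 / 196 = -61.16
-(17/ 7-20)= 123/ 7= 17.57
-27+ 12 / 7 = -177 / 7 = -25.29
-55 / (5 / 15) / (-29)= 165 / 29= 5.69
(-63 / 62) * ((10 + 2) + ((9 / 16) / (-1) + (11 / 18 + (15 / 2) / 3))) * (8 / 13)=-14665 / 1612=-9.10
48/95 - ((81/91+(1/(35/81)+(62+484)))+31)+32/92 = -115195317/198835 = -579.35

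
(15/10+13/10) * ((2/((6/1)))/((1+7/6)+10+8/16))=7/95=0.07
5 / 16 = 0.31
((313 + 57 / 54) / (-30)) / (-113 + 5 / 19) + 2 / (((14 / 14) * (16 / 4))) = 685747 / 1156680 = 0.59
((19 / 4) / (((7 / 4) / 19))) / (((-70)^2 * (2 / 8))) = 361 / 8575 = 0.04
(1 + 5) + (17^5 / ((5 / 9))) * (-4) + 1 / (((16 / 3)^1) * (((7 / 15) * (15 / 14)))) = -408918561 / 40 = -10222964.02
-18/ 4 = -9/ 2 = -4.50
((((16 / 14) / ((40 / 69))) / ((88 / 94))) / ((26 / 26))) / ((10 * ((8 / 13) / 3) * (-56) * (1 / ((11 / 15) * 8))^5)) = -13167998272 / 103359375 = -127.40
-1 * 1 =-1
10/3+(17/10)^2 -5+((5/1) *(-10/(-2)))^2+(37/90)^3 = 456567463/729000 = 626.29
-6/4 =-3/2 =-1.50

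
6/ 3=2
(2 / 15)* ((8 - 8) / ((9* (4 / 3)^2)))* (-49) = 0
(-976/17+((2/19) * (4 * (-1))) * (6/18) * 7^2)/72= -7787/8721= -0.89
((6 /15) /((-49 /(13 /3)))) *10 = -52 /147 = -0.35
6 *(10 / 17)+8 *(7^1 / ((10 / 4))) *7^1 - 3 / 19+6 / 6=260292 / 1615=161.17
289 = 289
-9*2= -18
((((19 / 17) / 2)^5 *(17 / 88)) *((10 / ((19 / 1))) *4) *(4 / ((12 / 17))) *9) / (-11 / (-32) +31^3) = 1954815 / 51520434889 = 0.00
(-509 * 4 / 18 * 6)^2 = 4145296 / 9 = 460588.44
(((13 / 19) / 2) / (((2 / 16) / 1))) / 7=52 / 133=0.39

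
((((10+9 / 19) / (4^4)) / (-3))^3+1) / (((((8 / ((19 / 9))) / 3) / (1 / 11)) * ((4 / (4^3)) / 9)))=3107015082089 / 299800461312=10.36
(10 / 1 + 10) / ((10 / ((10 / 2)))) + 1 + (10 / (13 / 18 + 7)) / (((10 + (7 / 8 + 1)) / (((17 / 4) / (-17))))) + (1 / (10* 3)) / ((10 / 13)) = 8728033 / 792300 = 11.02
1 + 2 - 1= 2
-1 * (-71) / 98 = 71 / 98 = 0.72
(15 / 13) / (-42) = -5 / 182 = -0.03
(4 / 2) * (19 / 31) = 1.23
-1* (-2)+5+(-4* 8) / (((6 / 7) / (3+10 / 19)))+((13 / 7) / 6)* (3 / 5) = -496609 / 3990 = -124.46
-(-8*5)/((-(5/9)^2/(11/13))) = -7128/65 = -109.66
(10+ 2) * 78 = 936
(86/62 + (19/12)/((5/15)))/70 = 761/8680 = 0.09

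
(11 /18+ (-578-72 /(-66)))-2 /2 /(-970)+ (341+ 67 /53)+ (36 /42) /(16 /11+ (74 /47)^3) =-472053423763049 /2018419423020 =-233.87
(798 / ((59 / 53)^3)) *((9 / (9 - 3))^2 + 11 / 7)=908000823 / 410758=2210.55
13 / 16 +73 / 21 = 1441 / 336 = 4.29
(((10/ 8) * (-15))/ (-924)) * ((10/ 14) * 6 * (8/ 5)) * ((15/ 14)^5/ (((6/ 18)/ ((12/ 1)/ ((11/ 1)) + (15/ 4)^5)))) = 437.73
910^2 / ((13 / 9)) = 573300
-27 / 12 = -9 / 4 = -2.25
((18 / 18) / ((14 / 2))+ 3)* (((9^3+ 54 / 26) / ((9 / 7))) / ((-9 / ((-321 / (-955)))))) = -828608 / 12415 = -66.74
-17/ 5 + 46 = 213/ 5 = 42.60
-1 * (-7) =7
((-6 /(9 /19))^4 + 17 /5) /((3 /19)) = 198114083 /1215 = 163056.86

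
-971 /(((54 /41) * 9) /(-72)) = 159244 /27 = 5897.93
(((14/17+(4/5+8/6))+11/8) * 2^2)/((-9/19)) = -167903/4590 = -36.58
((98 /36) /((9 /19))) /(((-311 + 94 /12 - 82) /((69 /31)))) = -21413 /644769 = -0.03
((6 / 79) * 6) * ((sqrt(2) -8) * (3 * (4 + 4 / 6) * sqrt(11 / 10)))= 252 * sqrt(110) * (-8 + sqrt(2)) / 395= -44.07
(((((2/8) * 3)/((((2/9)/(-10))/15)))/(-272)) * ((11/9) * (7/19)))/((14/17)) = 2475/2432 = 1.02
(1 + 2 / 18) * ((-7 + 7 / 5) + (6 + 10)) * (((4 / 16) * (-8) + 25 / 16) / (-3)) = 91 / 54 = 1.69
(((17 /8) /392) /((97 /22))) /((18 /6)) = 187 /456288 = 0.00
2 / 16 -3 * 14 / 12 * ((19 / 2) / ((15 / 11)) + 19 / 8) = -7817 / 240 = -32.57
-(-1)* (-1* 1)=-1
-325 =-325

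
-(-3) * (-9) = -27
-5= -5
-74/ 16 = -37/ 8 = -4.62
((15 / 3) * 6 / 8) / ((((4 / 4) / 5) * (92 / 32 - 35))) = -150 / 257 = -0.58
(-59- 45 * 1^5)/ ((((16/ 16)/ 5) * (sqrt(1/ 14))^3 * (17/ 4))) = -29120 * sqrt(14)/ 17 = -6409.24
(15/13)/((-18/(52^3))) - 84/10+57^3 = 2642569/15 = 176171.27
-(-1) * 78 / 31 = 78 / 31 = 2.52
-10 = -10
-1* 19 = -19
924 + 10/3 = 2782/3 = 927.33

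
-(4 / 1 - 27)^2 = -529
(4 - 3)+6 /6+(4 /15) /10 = 152 /75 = 2.03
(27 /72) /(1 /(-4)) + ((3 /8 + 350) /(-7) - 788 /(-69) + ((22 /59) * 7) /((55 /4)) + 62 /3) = -7324407 /379960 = -19.28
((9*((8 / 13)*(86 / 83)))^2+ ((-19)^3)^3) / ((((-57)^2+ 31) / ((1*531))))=-39897879528209782725 / 763742096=-52239990092.43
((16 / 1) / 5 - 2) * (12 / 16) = 9 / 10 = 0.90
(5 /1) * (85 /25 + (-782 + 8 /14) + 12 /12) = -27196 /7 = -3885.14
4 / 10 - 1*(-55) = 277 / 5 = 55.40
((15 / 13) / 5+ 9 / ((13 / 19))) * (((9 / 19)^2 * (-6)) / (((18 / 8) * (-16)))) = 2349 / 4693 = 0.50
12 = 12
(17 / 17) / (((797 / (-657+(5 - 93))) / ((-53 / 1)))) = 39485 / 797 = 49.54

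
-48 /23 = -2.09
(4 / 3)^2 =16 / 9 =1.78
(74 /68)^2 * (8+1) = 12321 /1156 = 10.66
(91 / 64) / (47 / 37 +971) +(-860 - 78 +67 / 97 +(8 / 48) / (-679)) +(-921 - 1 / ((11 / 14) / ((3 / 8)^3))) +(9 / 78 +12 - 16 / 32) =-25536680501357 / 13827830016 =-1846.76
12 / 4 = 3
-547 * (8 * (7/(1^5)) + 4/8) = -61811/2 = -30905.50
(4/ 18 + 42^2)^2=252110884/ 81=3112480.05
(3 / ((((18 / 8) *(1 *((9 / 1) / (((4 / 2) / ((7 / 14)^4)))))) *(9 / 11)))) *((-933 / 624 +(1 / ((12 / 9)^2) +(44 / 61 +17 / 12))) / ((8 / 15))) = 2523290 / 192699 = 13.09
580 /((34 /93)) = 26970 /17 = 1586.47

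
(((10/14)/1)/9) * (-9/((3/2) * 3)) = -10/63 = -0.16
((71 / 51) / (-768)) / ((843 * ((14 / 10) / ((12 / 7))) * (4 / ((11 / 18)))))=-0.00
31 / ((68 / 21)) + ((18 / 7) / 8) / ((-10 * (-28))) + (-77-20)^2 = 1255307633 / 133280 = 9418.57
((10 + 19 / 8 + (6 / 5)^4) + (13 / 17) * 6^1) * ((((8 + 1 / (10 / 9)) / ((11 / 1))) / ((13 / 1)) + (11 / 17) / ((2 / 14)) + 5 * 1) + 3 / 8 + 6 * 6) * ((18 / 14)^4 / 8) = 47453856823599327 / 158761803200000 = 298.90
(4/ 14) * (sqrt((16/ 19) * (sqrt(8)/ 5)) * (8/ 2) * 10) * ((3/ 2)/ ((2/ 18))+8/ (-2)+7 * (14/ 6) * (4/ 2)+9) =9824 * 2^(3/ 4) * sqrt(95)/ 399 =403.60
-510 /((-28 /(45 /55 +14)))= 41565 /154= 269.90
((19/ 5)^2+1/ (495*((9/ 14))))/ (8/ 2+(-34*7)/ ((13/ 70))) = -4182373/ 369943200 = -0.01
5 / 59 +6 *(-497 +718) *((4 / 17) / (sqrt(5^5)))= 5 / 59 +312 *sqrt(5) / 125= 5.67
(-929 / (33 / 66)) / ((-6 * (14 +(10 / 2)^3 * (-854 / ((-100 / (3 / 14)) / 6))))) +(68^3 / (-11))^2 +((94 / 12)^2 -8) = 9869743702645381 / 12079188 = 817086686.84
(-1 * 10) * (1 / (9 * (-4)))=5 / 18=0.28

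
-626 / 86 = -313 / 43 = -7.28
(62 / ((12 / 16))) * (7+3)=2480 / 3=826.67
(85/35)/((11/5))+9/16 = 2053/1232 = 1.67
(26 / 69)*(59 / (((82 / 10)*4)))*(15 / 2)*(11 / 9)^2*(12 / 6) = 2320175 / 152766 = 15.19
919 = 919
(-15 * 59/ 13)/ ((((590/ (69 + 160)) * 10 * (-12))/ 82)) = 9389/ 520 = 18.06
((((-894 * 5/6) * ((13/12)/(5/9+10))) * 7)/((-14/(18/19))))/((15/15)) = 52299/1444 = 36.22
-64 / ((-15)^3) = 64 / 3375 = 0.02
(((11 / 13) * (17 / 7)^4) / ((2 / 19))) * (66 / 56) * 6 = 1728133011 / 873964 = 1977.35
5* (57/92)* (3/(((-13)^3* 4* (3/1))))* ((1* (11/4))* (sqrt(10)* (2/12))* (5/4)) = -5225* sqrt(10)/25871872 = -0.00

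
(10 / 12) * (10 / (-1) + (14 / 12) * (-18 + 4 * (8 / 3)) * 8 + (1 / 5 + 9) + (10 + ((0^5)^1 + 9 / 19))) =-50249 / 1026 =-48.98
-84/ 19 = -4.42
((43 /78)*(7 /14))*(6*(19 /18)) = 817 /468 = 1.75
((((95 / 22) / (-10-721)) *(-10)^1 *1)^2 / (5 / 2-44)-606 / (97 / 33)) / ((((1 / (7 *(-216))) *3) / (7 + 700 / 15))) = 2902820059448205792 / 520558989731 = 5576351.80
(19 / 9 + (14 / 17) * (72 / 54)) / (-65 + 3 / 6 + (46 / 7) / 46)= -6874 / 137853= -0.05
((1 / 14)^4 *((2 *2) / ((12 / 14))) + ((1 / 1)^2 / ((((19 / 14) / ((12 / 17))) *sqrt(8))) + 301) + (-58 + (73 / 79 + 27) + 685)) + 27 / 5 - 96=42 *sqrt(2) / 323 + 2813722691 / 3251640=865.51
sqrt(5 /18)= sqrt(10) /6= 0.53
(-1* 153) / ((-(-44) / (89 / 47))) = -13617 / 2068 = -6.58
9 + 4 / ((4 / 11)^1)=20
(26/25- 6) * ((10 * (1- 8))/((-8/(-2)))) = 434/5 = 86.80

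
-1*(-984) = 984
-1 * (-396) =396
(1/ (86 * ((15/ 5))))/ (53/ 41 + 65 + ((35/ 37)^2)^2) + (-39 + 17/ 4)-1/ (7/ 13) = -681684280092761/ 18621648745476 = -36.61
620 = 620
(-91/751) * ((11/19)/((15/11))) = -11011/214035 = -0.05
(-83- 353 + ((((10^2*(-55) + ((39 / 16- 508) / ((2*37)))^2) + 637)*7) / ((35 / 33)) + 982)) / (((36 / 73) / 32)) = -1776188377647 / 876160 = -2027242.03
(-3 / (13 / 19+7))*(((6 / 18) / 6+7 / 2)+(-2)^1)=-133 / 219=-0.61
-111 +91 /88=-109.97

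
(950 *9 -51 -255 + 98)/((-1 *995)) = -8342/995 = -8.38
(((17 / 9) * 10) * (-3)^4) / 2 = 765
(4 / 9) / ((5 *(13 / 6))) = 0.04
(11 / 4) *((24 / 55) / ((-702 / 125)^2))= 3125 / 82134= 0.04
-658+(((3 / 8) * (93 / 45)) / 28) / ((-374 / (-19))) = -275622451 / 418880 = -658.00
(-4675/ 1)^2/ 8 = 21855625/ 8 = 2731953.12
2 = 2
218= 218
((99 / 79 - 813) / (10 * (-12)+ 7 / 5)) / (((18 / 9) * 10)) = 16032 / 46847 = 0.34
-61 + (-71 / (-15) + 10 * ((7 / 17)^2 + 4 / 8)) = -214891 / 4335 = -49.57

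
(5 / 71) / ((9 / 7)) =35 / 639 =0.05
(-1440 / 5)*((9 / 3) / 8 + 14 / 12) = -444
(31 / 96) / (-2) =-0.16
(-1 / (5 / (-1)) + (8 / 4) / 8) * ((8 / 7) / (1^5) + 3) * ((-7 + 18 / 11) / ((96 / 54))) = -138591 / 24640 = -5.62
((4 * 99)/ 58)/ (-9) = -22/ 29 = -0.76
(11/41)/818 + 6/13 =201371/435994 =0.46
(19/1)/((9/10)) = 21.11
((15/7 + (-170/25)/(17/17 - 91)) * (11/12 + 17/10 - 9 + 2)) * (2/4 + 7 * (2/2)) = -459461/6300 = -72.93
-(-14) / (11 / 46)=644 / 11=58.55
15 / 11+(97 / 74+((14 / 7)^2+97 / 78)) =125683 / 15873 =7.92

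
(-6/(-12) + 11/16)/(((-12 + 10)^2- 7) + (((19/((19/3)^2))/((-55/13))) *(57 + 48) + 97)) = 3971/275024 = 0.01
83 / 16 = 5.19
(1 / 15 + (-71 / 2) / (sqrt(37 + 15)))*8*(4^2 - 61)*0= 0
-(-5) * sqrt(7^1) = 5 * sqrt(7) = 13.23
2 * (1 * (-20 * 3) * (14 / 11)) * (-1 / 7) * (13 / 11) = 3120 / 121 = 25.79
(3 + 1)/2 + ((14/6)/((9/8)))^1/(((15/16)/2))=2602/405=6.42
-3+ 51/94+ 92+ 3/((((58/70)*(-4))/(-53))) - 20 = 640701/5452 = 117.52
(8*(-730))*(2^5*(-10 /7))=1868800 /7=266971.43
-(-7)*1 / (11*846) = 7 / 9306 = 0.00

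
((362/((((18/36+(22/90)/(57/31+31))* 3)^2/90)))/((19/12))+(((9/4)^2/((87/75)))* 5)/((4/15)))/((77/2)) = 6098380502367375/26201776507808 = 232.75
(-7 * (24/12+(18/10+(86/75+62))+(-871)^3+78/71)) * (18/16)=36945651684207/7100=5203612913.27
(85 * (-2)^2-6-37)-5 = 292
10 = 10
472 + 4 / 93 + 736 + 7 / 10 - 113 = 1019041 / 930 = 1095.74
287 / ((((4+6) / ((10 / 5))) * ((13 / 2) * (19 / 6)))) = 3444 / 1235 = 2.79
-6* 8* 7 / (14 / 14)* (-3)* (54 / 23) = 54432 / 23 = 2366.61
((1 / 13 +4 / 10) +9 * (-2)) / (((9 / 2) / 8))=-18224 / 585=-31.15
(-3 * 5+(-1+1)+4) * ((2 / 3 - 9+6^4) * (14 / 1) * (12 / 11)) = -216328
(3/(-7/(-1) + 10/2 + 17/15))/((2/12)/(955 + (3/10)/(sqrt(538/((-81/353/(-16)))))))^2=2088585 * sqrt(189914)/37413058 + 22447538534219049/2993044640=7499925.34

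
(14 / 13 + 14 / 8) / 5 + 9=2487 / 260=9.57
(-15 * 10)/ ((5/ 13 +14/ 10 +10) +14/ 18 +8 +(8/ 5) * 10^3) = -87750/ 948029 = -0.09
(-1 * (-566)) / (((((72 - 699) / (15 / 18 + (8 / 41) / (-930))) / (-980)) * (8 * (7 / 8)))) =83907236 / 796917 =105.29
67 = 67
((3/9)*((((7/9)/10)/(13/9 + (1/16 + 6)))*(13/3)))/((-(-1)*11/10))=1456/107019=0.01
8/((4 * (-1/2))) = -4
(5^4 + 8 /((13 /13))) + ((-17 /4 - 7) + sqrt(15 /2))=sqrt(30) /2 + 2487 /4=624.49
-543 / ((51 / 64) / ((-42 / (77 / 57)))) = 3961728 / 187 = 21185.71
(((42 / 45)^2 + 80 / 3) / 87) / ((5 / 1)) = 6196 / 97875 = 0.06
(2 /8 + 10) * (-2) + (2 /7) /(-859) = -246537 /12026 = -20.50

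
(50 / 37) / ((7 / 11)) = 550 / 259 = 2.12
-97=-97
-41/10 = -4.10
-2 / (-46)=1 / 23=0.04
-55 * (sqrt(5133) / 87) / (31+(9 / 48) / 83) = -73040 * sqrt(5133) / 3581877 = -1.46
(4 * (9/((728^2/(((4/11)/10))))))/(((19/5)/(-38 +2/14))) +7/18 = 339201419/872287416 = 0.39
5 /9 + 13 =122 /9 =13.56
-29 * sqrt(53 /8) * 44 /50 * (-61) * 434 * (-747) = -3154284441 * sqrt(106) /25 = -1299013838.56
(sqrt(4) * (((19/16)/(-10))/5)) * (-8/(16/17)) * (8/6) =323/600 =0.54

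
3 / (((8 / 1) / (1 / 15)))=1 / 40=0.02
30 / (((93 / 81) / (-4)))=-3240 / 31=-104.52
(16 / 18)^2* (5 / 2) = 1.98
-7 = -7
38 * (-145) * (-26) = 143260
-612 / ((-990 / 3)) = 102 / 55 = 1.85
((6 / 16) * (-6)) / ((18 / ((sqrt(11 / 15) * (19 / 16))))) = -19 * sqrt(165) / 1920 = -0.13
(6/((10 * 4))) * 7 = 21/20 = 1.05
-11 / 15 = -0.73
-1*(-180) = 180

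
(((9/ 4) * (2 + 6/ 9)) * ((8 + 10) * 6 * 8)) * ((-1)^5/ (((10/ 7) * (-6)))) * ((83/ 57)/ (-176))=-5229/ 1045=-5.00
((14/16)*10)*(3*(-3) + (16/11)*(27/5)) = -441/44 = -10.02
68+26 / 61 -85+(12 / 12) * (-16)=-1987 / 61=-32.57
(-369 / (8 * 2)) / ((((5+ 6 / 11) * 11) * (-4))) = 369 / 3904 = 0.09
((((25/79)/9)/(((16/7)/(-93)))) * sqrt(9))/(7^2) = -775/8848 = -0.09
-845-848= -1693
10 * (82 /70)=82 /7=11.71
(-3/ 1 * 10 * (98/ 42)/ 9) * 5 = -350/ 9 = -38.89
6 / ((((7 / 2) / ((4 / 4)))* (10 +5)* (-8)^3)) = -0.00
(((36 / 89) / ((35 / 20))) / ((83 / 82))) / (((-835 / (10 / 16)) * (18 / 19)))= -1558 / 8635403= -0.00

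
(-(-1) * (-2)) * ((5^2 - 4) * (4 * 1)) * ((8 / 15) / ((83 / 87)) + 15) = -1084776 / 415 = -2613.92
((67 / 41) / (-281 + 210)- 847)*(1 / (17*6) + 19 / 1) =-2390480638 / 148461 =-16101.74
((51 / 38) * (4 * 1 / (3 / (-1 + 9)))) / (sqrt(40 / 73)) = 68 * sqrt(730) / 95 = 19.34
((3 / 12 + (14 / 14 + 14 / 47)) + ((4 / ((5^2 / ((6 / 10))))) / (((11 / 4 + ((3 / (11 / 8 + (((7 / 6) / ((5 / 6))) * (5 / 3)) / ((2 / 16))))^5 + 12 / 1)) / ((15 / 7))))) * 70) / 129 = 1201432553577555943 / 61401066609767318540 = 0.02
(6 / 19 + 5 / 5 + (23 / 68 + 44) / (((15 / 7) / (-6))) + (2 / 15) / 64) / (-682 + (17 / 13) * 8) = 0.18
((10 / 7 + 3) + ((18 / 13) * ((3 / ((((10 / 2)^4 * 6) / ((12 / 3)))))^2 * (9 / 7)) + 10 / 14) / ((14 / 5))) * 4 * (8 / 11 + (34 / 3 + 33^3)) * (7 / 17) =368686214208558 / 1329453125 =277321.71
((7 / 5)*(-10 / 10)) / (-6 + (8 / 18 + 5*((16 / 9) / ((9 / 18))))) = -63 / 550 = -0.11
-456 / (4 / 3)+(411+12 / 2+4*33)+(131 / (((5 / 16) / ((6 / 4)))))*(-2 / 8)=249 / 5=49.80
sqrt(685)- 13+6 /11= -137 /11+sqrt(685)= 13.72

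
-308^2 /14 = -6776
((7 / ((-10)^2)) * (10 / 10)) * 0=0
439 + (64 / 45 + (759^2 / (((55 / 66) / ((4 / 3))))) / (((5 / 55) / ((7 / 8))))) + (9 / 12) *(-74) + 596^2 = 830452349 / 90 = 9227248.32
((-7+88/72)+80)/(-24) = -167/54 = -3.09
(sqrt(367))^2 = 367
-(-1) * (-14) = -14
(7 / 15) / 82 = 7 / 1230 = 0.01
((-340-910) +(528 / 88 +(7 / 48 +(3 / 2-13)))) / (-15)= 60257 / 720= 83.69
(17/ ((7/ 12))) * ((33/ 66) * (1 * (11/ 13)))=1122/ 91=12.33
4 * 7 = 28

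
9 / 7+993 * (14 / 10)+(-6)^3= 41142 / 35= 1175.49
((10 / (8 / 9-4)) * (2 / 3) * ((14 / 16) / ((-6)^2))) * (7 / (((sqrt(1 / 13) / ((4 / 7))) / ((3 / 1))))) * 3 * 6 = -45 * sqrt(13) / 4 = -40.56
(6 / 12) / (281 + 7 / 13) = 13 / 7320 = 0.00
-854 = -854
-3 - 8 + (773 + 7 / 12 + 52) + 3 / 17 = 166211 / 204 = 814.76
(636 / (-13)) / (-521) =636 / 6773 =0.09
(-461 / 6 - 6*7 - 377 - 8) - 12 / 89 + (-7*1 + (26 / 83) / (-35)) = -792663469 / 1551270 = -510.98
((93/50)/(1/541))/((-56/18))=-452817/1400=-323.44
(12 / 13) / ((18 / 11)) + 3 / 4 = 205 / 156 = 1.31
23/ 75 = 0.31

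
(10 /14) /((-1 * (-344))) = 5 /2408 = 0.00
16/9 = 1.78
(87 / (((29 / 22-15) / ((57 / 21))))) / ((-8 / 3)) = 54549 / 8428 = 6.47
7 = 7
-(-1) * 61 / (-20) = -61 / 20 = -3.05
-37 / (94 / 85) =-3145 / 94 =-33.46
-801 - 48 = -849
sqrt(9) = 3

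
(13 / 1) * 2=26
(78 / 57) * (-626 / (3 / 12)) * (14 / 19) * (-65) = 59244640 / 361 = 164112.58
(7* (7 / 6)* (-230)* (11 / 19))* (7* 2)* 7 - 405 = -6097615 / 57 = -106975.70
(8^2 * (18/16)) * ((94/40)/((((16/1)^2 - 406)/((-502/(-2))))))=-35391/125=-283.13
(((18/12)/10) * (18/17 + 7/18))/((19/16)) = 886/4845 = 0.18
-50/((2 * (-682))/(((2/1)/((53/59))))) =1475/18073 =0.08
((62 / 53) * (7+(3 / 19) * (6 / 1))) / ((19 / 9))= 84258 / 19133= 4.40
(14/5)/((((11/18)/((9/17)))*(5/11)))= 2268/425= 5.34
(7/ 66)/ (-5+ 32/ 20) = -0.03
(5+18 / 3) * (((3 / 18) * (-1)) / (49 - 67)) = 11 / 108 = 0.10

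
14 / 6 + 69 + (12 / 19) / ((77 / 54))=71.78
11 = 11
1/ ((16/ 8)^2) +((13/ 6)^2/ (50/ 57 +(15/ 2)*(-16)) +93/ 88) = 567977/ 448140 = 1.27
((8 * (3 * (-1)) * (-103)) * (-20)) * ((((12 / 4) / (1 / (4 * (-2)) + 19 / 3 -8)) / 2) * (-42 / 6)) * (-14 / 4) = 43606080 / 43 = 1014094.88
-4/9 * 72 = -32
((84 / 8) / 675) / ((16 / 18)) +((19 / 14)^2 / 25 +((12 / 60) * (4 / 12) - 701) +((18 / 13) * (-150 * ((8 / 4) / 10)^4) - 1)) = -536742163 / 764400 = -702.17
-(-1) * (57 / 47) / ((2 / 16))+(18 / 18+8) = 879 / 47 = 18.70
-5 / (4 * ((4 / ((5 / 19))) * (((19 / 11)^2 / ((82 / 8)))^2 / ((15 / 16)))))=-0.91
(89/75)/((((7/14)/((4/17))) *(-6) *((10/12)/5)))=-712/1275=-0.56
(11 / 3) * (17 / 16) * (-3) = -187 / 16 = -11.69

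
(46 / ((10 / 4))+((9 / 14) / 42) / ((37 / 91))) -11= 38527 / 5180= 7.44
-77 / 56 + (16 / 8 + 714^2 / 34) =119957 / 8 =14994.62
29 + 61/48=1453/48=30.27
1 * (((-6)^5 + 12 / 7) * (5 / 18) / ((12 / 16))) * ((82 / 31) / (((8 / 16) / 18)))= -59499200 / 217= -274189.86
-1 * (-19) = 19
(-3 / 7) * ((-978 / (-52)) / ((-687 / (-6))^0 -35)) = 1467 / 6188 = 0.24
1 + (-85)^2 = 7226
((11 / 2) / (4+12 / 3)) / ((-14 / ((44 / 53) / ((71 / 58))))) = -3509 / 105364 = -0.03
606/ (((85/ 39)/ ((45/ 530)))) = 106353/ 4505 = 23.61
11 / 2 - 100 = -189 / 2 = -94.50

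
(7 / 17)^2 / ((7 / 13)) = 91 / 289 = 0.31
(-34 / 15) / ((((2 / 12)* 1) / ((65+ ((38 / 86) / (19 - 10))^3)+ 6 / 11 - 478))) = 5609.38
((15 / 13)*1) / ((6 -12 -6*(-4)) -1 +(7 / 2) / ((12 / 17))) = 0.05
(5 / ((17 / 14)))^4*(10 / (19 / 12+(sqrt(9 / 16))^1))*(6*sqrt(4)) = 1234800000 / 83521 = 14784.31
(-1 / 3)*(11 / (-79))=0.05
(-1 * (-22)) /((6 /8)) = 88 /3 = 29.33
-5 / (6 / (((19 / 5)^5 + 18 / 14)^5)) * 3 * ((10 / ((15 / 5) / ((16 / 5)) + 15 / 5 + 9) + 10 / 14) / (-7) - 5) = 8337968144892584798855147580260761794016 / 2032201302051544189453125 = 4102924319788228.78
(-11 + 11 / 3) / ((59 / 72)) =-528 / 59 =-8.95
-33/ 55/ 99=-1/ 165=-0.01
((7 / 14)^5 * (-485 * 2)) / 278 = -485 / 4448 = -0.11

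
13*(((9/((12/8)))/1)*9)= 702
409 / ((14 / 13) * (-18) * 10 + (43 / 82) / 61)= -26595634 / 12604481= -2.11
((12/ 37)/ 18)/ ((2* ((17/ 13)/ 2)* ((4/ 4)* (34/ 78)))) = 338/ 10693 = 0.03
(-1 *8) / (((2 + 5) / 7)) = -8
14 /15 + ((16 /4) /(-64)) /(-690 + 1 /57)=8810551 /9438960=0.93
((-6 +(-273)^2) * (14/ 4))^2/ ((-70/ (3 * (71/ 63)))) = -131437034853/ 40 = -3285925871.32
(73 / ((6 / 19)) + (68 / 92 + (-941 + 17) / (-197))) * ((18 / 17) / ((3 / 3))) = 1135077 / 4531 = 250.51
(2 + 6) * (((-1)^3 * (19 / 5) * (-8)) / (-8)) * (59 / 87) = -8968 / 435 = -20.62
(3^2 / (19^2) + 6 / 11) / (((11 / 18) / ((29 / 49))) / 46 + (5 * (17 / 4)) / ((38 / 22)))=27193590 / 587608307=0.05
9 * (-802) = -7218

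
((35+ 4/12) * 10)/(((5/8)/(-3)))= -1696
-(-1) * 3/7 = 0.43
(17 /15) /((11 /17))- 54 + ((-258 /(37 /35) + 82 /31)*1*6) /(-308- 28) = -63507029 /1324785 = -47.94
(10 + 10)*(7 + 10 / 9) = 1460 / 9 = 162.22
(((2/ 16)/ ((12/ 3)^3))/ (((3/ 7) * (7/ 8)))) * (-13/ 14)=-13/ 2688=-0.00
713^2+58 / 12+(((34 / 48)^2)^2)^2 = 55959416398781569 / 110075314176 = 508373.90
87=87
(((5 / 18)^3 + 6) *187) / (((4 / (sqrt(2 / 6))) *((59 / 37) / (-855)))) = -23082579685 *sqrt(3) / 458784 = -87143.84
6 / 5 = 1.20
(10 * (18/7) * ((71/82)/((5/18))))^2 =529184016/82369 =6424.55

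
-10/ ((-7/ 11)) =110/ 7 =15.71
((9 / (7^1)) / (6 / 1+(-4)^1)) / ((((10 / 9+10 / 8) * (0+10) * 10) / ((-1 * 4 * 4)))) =-648 / 14875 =-0.04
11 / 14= 0.79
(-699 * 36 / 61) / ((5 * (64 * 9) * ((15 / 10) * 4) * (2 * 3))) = -233 / 58560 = -0.00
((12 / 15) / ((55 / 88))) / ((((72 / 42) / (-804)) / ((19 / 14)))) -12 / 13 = -265084 / 325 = -815.64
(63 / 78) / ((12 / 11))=77 / 104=0.74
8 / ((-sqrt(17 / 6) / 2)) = -16 * sqrt(102) / 17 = -9.51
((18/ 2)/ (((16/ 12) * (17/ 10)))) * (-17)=-67.50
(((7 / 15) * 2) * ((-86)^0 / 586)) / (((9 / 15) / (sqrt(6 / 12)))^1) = 7 * sqrt(2) / 5274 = 0.00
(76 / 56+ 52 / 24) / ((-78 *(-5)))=37 / 4095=0.01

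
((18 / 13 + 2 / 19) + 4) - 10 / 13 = 1166 / 247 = 4.72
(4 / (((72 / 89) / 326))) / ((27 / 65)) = 942955 / 243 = 3880.47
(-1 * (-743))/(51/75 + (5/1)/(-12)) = 222900/79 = 2821.52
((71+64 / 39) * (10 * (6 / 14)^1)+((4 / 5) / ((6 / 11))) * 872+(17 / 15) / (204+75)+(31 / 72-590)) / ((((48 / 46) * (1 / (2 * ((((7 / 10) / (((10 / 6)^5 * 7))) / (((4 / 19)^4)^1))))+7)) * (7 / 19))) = 520885221016139619 / 1426055803739840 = 365.26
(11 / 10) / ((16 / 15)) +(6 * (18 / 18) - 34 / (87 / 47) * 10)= -491785 / 2784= -176.65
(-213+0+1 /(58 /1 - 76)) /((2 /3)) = -3835 /12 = -319.58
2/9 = 0.22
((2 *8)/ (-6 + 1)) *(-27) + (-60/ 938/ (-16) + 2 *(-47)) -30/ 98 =-1037707/ 131320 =-7.90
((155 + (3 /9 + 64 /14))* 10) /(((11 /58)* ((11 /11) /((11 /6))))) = 973820 /63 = 15457.46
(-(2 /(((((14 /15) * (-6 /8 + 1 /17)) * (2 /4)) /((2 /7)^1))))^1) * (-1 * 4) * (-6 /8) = 12240 /2303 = 5.31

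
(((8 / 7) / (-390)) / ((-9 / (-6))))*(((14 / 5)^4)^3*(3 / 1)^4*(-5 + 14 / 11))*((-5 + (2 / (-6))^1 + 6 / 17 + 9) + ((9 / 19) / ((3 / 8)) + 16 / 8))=56241073799763492864 / 56383056640625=997481.82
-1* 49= -49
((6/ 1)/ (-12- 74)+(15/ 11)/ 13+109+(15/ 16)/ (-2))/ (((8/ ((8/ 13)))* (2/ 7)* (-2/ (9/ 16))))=-8.22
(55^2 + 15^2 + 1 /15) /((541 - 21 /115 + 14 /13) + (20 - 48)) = 14576549 /2304816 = 6.32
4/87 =0.05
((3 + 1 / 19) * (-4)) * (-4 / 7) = 928 / 133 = 6.98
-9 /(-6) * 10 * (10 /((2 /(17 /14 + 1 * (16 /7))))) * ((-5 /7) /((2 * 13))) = -375 /52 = -7.21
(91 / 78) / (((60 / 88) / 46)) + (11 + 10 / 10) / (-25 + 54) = 103258 / 1305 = 79.12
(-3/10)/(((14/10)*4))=-3/56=-0.05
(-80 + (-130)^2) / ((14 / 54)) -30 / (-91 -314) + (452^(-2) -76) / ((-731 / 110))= 53869865936389 / 830189304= 64888.65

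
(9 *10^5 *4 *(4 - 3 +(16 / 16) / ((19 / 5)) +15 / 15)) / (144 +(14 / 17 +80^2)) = 1315800000 / 1056989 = 1244.86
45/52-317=-16439/52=-316.13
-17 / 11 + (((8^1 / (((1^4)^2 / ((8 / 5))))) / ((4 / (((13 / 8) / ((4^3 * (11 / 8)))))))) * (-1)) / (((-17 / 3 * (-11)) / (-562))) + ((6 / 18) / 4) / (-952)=-6999821 / 6911520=-1.01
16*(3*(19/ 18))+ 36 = 86.67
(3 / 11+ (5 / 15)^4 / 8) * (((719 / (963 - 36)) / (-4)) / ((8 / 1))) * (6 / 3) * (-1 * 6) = 1405645 / 17620416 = 0.08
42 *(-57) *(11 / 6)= -4389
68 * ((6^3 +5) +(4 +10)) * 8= 127840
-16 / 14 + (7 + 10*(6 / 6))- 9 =48 / 7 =6.86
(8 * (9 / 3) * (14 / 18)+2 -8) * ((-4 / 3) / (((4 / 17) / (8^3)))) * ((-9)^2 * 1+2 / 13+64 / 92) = -8094493696 / 2691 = -3007987.25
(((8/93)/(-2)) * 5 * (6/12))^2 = 100/8649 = 0.01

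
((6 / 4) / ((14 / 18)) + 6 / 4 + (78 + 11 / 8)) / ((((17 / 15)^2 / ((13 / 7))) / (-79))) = -1071494775 / 113288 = -9458.15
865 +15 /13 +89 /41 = 462817 /533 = 868.32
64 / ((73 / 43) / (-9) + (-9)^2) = 12384 / 15637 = 0.79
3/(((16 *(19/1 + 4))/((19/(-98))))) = -57/36064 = -0.00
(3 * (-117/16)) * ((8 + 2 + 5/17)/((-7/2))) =8775/136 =64.52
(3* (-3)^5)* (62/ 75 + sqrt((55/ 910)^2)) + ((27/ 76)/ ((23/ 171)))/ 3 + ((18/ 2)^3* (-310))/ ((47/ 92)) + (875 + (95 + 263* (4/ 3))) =-13034803529707/ 29511300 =-441688.56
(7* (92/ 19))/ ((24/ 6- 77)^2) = 644/ 101251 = 0.01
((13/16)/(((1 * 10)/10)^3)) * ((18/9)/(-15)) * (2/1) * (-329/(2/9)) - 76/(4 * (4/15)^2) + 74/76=82933/1520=54.56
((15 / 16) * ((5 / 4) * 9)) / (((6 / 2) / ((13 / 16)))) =2925 / 1024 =2.86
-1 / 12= -0.08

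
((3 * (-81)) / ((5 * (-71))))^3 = 14348907 / 44738875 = 0.32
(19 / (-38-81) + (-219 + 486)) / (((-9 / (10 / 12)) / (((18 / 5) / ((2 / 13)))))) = -206401 / 357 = -578.15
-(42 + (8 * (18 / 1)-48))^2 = -19044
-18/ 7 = -2.57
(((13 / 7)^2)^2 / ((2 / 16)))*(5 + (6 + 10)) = 685464 / 343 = 1998.44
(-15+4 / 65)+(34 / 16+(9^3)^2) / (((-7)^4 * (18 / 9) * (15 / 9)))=128508319 / 2497040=51.46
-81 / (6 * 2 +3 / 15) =-405 / 61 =-6.64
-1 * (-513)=513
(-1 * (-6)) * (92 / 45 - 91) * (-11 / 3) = 88066 / 45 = 1957.02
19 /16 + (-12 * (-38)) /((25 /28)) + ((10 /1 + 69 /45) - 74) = 539329 /1200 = 449.44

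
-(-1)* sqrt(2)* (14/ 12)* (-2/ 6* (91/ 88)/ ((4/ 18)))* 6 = -1911* sqrt(2)/ 176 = -15.36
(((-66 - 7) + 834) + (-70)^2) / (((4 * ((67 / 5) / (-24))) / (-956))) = 162357480 / 67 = 2423245.97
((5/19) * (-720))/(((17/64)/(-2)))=460800/323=1426.63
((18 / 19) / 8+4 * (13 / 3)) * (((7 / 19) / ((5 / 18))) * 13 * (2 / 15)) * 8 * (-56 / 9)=-162215872 / 81225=-1997.12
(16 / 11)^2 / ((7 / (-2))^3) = -2048 / 41503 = -0.05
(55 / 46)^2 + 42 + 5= 102477 / 2116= 48.43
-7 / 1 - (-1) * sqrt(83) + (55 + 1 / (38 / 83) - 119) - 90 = -6035 / 38 + sqrt(83) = -149.71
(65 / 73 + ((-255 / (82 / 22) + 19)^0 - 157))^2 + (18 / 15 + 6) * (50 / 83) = 10643375747 / 442307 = 24063.32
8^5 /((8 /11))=45056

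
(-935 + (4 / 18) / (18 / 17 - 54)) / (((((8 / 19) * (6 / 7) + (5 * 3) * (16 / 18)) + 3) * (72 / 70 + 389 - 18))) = -3525480077 / 23417877870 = -0.15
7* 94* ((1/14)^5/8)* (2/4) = 47/614656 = 0.00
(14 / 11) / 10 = 7 / 55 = 0.13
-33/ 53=-0.62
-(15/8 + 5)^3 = -166375/512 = -324.95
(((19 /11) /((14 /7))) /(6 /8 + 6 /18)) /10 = 57 /715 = 0.08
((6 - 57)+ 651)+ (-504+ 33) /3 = 443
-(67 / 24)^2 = -7.79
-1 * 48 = -48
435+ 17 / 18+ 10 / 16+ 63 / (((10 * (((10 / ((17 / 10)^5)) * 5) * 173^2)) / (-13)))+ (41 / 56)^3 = 8074239503135136341 / 18478164600000000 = 436.96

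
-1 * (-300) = 300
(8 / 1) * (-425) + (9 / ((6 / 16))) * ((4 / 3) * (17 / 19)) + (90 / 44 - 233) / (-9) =-12586549 / 3762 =-3345.71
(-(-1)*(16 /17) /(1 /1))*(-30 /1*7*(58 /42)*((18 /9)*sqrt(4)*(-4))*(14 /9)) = 1039360 /153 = 6793.20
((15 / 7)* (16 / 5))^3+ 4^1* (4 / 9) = 1000816 / 3087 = 324.20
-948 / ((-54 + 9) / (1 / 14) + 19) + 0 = 948 / 611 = 1.55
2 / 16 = 1 / 8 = 0.12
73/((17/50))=3650/17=214.71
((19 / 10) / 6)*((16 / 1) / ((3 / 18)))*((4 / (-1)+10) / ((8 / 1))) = 114 / 5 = 22.80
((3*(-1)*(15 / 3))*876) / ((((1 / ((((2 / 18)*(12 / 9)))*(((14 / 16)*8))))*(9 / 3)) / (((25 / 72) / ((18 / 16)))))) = -1401.92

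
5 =5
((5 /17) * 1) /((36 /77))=385 /612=0.63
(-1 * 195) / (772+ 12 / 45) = -2925 / 11584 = -0.25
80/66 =40/33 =1.21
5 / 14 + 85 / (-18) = -275 / 63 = -4.37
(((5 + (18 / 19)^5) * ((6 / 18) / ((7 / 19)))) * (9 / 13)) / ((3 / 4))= 57080252 / 11859211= 4.81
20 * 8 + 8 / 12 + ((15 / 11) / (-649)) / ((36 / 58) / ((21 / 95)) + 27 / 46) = 36360885796 / 226313439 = 160.67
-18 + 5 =-13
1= 1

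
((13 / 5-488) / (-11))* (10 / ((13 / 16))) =77664 / 143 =543.10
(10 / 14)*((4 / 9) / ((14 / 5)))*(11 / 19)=550 / 8379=0.07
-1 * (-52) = 52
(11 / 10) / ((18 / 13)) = 143 / 180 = 0.79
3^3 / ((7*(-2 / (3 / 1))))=-81 / 14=-5.79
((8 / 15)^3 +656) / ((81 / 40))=17716096 / 54675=324.03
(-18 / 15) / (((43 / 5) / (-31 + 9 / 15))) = 912 / 215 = 4.24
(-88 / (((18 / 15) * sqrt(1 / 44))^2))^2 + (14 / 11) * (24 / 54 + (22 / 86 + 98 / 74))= 10249289292740 / 1417581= 7230126.03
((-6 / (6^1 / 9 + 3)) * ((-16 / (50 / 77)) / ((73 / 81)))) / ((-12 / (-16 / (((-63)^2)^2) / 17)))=64 / 287322525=0.00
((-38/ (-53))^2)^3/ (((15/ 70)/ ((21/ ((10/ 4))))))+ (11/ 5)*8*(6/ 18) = 3720894373144/ 332465416935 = 11.19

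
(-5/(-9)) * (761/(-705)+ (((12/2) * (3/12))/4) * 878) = 182.32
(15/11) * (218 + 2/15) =297.45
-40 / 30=-4 / 3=-1.33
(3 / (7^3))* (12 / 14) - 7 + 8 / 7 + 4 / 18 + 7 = 29660 / 21609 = 1.37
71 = 71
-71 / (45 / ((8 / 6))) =-284 / 135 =-2.10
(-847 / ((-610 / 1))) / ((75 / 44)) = 18634 / 22875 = 0.81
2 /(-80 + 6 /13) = -13 /517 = -0.03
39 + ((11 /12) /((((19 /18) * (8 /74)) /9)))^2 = 121659177 /23104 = 5265.72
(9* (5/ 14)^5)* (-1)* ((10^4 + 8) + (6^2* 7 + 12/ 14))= -536.58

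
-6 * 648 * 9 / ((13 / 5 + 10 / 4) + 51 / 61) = -7115040 / 1207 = -5894.81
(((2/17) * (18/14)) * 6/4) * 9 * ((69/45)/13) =1863/7735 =0.24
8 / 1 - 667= -659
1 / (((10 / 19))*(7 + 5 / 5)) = 19 / 80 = 0.24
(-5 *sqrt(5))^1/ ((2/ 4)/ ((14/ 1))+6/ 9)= -420 *sqrt(5)/ 59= -15.92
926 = 926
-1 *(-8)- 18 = -10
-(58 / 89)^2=-3364 / 7921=-0.42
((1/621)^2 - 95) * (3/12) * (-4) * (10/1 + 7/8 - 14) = -457948675/1542564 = -296.87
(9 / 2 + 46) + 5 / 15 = 305 / 6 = 50.83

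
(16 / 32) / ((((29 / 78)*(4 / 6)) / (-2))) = -117 / 29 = -4.03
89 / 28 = 3.18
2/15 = 0.13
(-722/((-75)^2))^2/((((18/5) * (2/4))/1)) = 521284/56953125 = 0.01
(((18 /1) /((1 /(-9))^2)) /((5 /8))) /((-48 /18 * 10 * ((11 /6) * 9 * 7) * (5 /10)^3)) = -11664 /1925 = -6.06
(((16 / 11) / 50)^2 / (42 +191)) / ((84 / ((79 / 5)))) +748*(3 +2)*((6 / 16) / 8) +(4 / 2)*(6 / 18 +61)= 2940324332783 / 9867550000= 297.98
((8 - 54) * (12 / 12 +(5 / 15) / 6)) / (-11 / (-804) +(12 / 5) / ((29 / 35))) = -3396364 / 203565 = -16.68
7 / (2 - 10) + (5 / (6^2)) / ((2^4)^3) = -129019 / 147456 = -0.87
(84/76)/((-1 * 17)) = -21/323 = -0.07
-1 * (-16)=16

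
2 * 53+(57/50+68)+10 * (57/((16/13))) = 127653/200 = 638.26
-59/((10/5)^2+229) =-59/233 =-0.25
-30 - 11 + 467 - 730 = -304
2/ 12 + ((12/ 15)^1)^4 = 2161/ 3750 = 0.58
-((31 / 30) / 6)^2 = -961 / 32400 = -0.03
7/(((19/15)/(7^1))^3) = 8103375/6859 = 1181.42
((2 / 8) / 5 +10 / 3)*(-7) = -1421 / 60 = -23.68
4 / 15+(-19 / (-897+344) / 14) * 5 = 32393 / 116130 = 0.28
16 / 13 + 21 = 289 / 13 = 22.23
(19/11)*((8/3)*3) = 152/11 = 13.82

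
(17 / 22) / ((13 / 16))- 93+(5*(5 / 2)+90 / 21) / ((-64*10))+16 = -19494721 / 256256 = -76.08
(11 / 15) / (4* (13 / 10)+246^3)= 11 / 223304118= 0.00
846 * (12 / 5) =10152 / 5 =2030.40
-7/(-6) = 7/6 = 1.17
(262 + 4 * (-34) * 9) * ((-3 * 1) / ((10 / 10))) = 2886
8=8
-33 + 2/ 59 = -1945/ 59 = -32.97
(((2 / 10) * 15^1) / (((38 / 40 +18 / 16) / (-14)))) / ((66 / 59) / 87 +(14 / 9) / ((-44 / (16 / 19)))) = 2703448440 / 2259011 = 1196.74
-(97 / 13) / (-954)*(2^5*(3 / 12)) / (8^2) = 97 / 99216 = 0.00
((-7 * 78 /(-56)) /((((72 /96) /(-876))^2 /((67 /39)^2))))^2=2343962175808147456 /1521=1541066519268998.98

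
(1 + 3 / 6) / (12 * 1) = 1 / 8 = 0.12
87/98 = 0.89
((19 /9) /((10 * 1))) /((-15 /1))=-19 /1350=-0.01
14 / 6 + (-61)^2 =11170 / 3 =3723.33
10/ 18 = 5/ 9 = 0.56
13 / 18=0.72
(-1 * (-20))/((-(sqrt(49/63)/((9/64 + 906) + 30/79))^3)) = -12998333306791461401505 * sqrt(7)/1583278391296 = -21720979441.87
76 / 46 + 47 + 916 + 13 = 22486 / 23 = 977.65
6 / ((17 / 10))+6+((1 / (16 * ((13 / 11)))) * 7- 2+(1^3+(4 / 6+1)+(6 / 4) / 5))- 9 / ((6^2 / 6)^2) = 10.62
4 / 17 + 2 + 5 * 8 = 718 / 17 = 42.24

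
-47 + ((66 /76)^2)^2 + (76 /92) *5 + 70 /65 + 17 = -15102522789 /623455664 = -24.22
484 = 484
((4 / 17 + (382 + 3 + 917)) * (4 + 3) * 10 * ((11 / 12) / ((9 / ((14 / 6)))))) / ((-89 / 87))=-21176.90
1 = 1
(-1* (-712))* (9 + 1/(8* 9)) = 57761/9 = 6417.89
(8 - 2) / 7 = 6 / 7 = 0.86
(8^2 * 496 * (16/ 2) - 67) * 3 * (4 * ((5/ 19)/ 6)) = 2538850/ 19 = 133623.68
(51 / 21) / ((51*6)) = 1 / 126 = 0.01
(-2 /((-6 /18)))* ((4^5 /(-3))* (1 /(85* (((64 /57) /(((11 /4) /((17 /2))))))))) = -10032 /1445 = -6.94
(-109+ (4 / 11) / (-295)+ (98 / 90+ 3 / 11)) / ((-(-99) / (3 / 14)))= -628723 / 2698542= -0.23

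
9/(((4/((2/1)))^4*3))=3/16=0.19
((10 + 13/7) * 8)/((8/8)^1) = 664/7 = 94.86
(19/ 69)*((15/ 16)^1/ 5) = 19/ 368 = 0.05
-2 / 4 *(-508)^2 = -129032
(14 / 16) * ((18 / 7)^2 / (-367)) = -81 / 5138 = -0.02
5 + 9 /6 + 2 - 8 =1 /2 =0.50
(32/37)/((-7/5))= -160/259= -0.62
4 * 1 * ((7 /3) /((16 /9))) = 21 /4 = 5.25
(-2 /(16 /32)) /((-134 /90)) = 180 /67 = 2.69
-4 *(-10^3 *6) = 24000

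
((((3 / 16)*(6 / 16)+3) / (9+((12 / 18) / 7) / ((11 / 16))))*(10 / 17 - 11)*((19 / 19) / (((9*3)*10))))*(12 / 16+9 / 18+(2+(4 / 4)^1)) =-595133 / 10808320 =-0.06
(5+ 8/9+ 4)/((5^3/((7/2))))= 0.28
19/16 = 1.19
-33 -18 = -51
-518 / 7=-74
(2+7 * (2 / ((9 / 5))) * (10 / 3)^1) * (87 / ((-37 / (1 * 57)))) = -415454 / 111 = -3742.83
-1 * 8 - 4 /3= -28 /3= -9.33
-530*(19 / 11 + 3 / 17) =-188680 / 187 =-1008.98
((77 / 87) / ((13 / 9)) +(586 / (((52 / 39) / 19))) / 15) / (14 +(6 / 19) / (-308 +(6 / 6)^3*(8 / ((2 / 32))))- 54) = -119760933 / 8595977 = -13.93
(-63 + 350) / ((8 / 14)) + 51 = 2213 / 4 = 553.25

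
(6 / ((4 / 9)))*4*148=7992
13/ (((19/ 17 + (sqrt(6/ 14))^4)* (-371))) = -1547/ 57452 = -0.03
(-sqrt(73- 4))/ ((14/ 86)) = -43*sqrt(69)/ 7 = -51.03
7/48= 0.15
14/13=1.08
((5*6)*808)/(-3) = -8080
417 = 417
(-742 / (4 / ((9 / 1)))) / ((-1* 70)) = 477 / 20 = 23.85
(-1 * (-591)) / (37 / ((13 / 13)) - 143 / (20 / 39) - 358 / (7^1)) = -27580 / 13673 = -2.02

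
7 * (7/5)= 9.80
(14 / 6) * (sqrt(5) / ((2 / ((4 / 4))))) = 7 * sqrt(5) / 6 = 2.61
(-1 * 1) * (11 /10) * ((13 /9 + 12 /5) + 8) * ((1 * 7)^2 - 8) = -240383 /450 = -534.18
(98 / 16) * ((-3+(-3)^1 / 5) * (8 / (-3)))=294 / 5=58.80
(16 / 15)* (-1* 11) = -176 / 15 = -11.73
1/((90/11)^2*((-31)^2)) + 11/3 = 28541821/7784100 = 3.67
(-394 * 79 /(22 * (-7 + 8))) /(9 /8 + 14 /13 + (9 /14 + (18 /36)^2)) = -11329864 /24783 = -457.16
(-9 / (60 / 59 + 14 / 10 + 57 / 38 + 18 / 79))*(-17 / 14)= 3565665 / 1352323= 2.64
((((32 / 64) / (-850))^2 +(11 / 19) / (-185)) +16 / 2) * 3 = 48741008109 / 2031670000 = 23.99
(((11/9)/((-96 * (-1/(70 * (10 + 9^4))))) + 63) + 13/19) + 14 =48704497/8208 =5933.78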